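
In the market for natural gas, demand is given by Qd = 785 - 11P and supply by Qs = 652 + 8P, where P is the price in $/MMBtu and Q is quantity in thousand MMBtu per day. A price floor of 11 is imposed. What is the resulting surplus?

Surplus = 76

At P = 11: Qd = 664 and Qs = 740.
Surplus = Qs - Qd = 740 - 664 = 76.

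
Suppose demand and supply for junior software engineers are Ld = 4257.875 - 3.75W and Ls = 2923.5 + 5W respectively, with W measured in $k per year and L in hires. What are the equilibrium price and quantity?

W* = 152.5, L* = 3686

At equilibrium Ld = Ls, so 4257.875 - 3.75W = 2923.5 + 5W; collecting terms, 1334.375 = 8.75W and W* = 152.5.
From the demand curve, L* = 4257.875 - 3.75(152.5) = 3686.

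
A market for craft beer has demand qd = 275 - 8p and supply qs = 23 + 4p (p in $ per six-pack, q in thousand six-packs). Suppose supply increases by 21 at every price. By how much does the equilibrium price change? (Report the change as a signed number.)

Set qd = qs: 275 - 8p = 23 + 4p, so 252 = 12p and p* = 21.
Substitute back: q* = 275 - 8(21) = 107.
After the shift, supply is qs = 44 + 4p.
New equilibrium: 231 = 12p, so p = 19.25 and q = 121.
Δp = 19.25 - 21 = -1.75.

Δp = -1.75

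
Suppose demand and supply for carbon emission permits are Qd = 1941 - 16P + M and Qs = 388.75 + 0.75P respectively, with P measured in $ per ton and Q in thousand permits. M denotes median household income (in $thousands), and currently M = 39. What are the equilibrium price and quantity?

With M = 39, demand is Qd = 1980 - 16P.
Set Qd = Qs: 1980 - 16P = 388.75 + 0.75P, so 1591.25 = 16.75P and P* = 95.
From the demand curve, Q* = 1980 - 16(95) = 460.

P* = 95, Q* = 460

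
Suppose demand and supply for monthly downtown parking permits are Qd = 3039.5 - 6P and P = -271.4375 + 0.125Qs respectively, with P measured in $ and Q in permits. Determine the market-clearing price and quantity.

P* = 62, Q* = 2667.5

In direct form, Qs = 2171.5 + 8P.
Set Qd = Qs: 3039.5 - 6P = 2171.5 + 8P, so 868 = 14P and P* = 62.
Substitute back: Q* = 3039.5 - 6(62) = 2667.5.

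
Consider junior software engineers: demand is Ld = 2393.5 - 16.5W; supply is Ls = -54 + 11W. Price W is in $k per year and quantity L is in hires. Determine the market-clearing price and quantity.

W* = 89, L* = 925

At equilibrium Ld = Ls, so 2393.5 - 16.5W = -54 + 11W; collecting terms, 2447.5 = 27.5W and W* = 89.
Then L* = 2393.5 - 16.5(89) = 925.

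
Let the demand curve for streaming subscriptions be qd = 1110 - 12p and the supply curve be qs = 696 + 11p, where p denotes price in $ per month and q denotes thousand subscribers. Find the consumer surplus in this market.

Consumer surplus = 33301.5

At equilibrium qd = qs, so 1110 - 12p = 696 + 11p; collecting terms, 414 = 23p and p* = 18.
Substitute back: q* = 1110 - 12(18) = 894.
Demand choke price (qd = 0): p = 1110/12 = 92.5. Consumer surplus = ½ × (92.5 - 18) × 894 = 33301.5.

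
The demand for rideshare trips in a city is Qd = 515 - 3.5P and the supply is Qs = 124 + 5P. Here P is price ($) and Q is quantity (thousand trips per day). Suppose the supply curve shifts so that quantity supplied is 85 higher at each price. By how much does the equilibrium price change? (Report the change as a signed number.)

ΔP = -10

Set Qd = Qs: 515 - 3.5P = 124 + 5P, so 391 = 8.5P and P* = 46.
From the demand curve, Q* = 515 - 3.5(46) = 354.
After the shift, supply is Qs = 209 + 5P.
New equilibrium: 306 = 8.5P, so P = 36 and Q = 389.
ΔP = 36 - 46 = -10.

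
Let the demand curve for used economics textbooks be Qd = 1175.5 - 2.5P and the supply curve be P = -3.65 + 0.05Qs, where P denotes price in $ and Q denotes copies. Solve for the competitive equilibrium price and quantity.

In direct form, Qs = 73 + 20P.
Equating demand and supply, 1175.5 - 2.5P = 73 + 20P gives 22.5P = 1102.5, so P* = 49.
From the demand curve, Q* = 1175.5 - 2.5(49) = 1053.

P* = 49, Q* = 1053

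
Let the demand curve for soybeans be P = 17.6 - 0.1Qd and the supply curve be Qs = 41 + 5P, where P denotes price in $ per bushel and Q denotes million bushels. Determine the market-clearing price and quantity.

P* = 9, Q* = 86

In direct form, Qd = 176 - 10P.
The market clears where 176 - 10P = 41 + 5P. Rearranging, 15P = 135, hence P* = 9.
Plugging P* into demand: Q* = 176 - 10(9) = 86.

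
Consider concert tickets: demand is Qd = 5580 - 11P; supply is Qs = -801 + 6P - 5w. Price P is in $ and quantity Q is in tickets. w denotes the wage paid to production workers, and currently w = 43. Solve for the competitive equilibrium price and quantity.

With w = 43, supply is Qs = -1016 + 6P.
Equating demand and supply, 5580 - 11P = -1016 + 6P gives 17P = 6596, so P* = 388.
Then Q* = 5580 - 11(388) = 1312.

P* = 388, Q* = 1312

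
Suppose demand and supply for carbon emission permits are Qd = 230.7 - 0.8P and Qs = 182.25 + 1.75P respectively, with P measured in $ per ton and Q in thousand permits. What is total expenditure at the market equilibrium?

Total expenditure = 4094.5

The market clears where 230.7 - 0.8P = 182.25 + 1.75P. Rearranging, 2.55P = 48.45, hence P* = 19.
Substitute back: Q* = 230.7 - 0.8(19) = 215.5.
Total expenditure = P* × Q* = 19 × 215.5 = 4094.5.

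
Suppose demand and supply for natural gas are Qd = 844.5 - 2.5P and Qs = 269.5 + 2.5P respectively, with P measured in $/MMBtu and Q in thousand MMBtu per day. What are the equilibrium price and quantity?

P* = 115, Q* = 557

Equating demand and supply, 844.5 - 2.5P = 269.5 + 2.5P gives 5P = 575, so P* = 115.
From the demand curve, Q* = 844.5 - 2.5(115) = 557.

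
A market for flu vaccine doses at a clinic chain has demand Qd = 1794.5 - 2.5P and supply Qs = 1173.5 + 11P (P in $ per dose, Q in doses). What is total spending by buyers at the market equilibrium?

Total spending by buyers = 77257

At equilibrium Qd = Qs, so 1794.5 - 2.5P = 1173.5 + 11P; collecting terms, 621 = 13.5P and P* = 46.
Plugging P* into demand: Q* = 1794.5 - 2.5(46) = 1679.5.
Total spending by buyers = P* × Q* = 46 × 1679.5 = 77257.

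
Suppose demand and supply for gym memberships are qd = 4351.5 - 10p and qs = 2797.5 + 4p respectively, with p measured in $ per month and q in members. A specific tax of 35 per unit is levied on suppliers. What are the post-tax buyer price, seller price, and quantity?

Suppliers keep p_s = p_b - 35 per unit, so supply in terms of the buyer price is qs = 2657.5 + 4p_b.
Market clearing requires 4351.5 - 10p_b = 2657.5 + 4p_b; hence 1694 = 14p_b and p_b = 121.
So p_s = 86 and the quantity traded is q = 4351.5 - 10(121) = 3141.5.

p_b = 121, p_s = 86, q = 3141.5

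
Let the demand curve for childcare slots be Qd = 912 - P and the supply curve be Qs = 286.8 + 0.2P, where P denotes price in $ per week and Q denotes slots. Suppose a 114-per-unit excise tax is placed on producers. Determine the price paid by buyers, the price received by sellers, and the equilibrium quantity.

With a tax of 114 on producers, they supply based on the net price P_s = P_b - 114, so Qs = 264 + 0.2P_b.
Market clearing requires 912 - P_b = 264 + 0.2P_b; hence 648 = 1.2P_b and P_b = 540.
So P_s = 426 and the quantity traded is Q = 912 - 540 = 372.

P_b = 540, P_s = 426, Q = 372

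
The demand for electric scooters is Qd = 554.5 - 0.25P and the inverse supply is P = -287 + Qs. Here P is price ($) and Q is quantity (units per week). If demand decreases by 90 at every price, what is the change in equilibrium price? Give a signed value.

ΔP = -72

In direct form, Qs = 287 + P.
The market clears where 554.5 - 0.25P = 287 + P. Rearranging, 1.25P = 267.5, hence P* = 214.
Then Q* = 554.5 - 0.25(214) = 501.
After the shift, demand is Qd = 464.5 - 0.25P.
The new intersection has 177.5 = 1.25P, i.e. P = 142, Q = 429.
ΔP = 142 - 214 = -72.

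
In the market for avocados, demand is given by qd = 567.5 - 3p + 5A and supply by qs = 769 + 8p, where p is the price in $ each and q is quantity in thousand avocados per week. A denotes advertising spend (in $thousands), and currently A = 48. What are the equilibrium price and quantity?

With A = 48, demand is qd = 807.5 - 3p.
Equating demand and supply, 807.5 - 3p = 769 + 8p gives 11p = 38.5, so p* = 3.5.
Then q* = 807.5 - 3(3.5) = 797.

p* = 3.5, q* = 797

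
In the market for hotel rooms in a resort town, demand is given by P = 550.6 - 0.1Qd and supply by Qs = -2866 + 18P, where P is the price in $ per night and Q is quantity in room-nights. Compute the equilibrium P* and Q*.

P* = 299, Q* = 2516

Inverting to quantity form: Qd = 5506 - 10P.
Set Qd = Qs: 5506 - 10P = -2866 + 18P, so 8372 = 28P and P* = 299.
From the demand curve, Q* = 5506 - 10(299) = 2516.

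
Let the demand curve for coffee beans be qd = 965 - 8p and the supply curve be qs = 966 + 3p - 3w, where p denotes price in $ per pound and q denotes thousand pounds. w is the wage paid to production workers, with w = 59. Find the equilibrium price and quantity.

p* = 16, q* = 837

With w = 59, supply is qs = 789 + 3p.
Set qd = qs: 965 - 8p = 789 + 3p, so 176 = 11p and p* = 16.
Substitute back: q* = 965 - 8(16) = 837.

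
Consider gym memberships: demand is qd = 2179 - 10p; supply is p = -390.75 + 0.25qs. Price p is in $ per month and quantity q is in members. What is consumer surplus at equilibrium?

Solving each curve for q: qs = 1563 + 4p.
Set qd = qs: 2179 - 10p = 1563 + 4p, so 616 = 14p and p* = 44.
From the demand curve, q* = 2179 - 10(44) = 1739.
Demand choke price (qd = 0): p = 2179/10 = 217.9. Consumer surplus = ½ × (217.9 - 44) × 1739 = 151206.05.

Consumer surplus = 151206.05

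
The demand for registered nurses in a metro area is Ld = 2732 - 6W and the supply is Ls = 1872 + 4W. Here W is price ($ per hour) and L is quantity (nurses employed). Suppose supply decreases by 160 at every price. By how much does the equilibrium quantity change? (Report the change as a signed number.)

ΔL = -96

At equilibrium Ld = Ls, so 2732 - 6W = 1872 + 4W; collecting terms, 860 = 10W and W* = 86.
Plugging W* into demand: L* = 2732 - 6(86) = 2216.
After the shift, supply is Ls = 1712 + 4W.
Re-solving, 10W = 1020 gives W = 102 and L = 2120.
ΔL = 2120 - 2216 = -96.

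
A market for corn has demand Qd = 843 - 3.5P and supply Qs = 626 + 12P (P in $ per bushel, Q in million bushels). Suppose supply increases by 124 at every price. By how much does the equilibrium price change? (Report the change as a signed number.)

The market clears where 843 - 3.5P = 626 + 12P. Rearranging, 15.5P = 217, hence P* = 14.
Substitute back: Q* = 843 - 3.5(14) = 794.
After the shift, supply is Qs = 750 + 12P.
Re-solving, 15.5P = 93 gives P = 6 and Q = 822.
ΔP = 6 - 14 = -8.

ΔP = -8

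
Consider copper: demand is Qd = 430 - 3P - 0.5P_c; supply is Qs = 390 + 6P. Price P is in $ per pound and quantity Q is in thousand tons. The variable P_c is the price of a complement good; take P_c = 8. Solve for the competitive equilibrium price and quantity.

P* = 4, Q* = 414

With P_c = 8, demand is Qd = 426 - 3P.
Set Qd = Qs: 426 - 3P = 390 + 6P, so 36 = 9P and P* = 4.
Substitute back: Q* = 426 - 3(4) = 414.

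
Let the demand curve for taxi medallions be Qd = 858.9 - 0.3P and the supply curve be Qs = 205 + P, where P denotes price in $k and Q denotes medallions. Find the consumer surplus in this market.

Consumer surplus = 835440

The market clears where 858.9 - 0.3P = 205 + P. Rearranging, 1.3P = 653.9, hence P* = 503.
Then Q* = 858.9 - 0.3(503) = 708.
Demand choke price (Qd = 0): P = 858.9/0.3 = 2863. Consumer surplus = ½ × (2863 - 503) × 708 = 835440.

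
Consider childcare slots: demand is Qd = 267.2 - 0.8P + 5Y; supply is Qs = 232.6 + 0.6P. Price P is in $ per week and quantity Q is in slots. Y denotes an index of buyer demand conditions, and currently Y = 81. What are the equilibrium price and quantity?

With Y = 81, demand is Qd = 672.2 - 0.8P.
The market clears where 672.2 - 0.8P = 232.6 + 0.6P. Rearranging, 1.4P = 439.6, hence P* = 314.
Substitute back: Q* = 672.2 - 0.8(314) = 421.

P* = 314, Q* = 421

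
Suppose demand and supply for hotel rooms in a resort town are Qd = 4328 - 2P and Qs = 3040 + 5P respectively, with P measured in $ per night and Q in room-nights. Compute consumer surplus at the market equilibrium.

Consumer surplus = 3920400

At equilibrium Qd = Qs, so 4328 - 2P = 3040 + 5P; collecting terms, 1288 = 7P and P* = 184.
Then Q* = 4328 - 2(184) = 3960.
Demand choke price (Qd = 0): P = 4328/2 = 2164. Consumer surplus = ½ × (2164 - 184) × 3960 = 3920400.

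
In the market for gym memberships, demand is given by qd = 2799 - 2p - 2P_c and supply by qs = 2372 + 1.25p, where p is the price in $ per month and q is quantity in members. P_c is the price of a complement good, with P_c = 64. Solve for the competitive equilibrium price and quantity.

p* = 92, q* = 2487

With P_c = 64, demand is qd = 2671 - 2p.
Set qd = qs: 2671 - 2p = 2372 + 1.25p, so 299 = 3.25p and p* = 92.
Plugging p* into demand: q* = 2671 - 2(92) = 2487.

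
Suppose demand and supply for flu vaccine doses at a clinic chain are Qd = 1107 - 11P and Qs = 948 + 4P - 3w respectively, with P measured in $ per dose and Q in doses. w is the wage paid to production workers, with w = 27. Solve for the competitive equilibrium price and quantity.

With w = 27, supply is Qs = 867 + 4P.
The market clears where 1107 - 11P = 867 + 4P. Rearranging, 15P = 240, hence P* = 16.
From the demand curve, Q* = 1107 - 11(16) = 931.

P* = 16, Q* = 931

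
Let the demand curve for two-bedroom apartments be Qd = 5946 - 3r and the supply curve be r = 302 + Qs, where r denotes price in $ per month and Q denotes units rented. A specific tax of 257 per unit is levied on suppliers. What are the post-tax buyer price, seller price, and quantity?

In direct form, Qs = -302 + r.
With a tax of 257 on suppliers, they supply based on the net price r_s = r_b - 257, so Qs = -559 + r_b.
Set Qd = Qs: 5946 - 3r_b = -559 + r_b, so 6505 = 4r_b and r_b = 1626.25.
Then r_s = 1626.25 - 257 = 1369.25 and Q = 5946 - 3(1626.25) = 1067.25.

r_b = 1626.25, r_s = 1369.25, Q = 1067.25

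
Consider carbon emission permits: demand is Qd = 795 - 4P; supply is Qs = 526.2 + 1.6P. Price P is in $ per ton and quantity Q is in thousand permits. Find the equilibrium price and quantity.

Set Qd = Qs: 795 - 4P = 526.2 + 1.6P, so 268.8 = 5.6P and P* = 48.
Substitute back: Q* = 795 - 4(48) = 603.

P* = 48, Q* = 603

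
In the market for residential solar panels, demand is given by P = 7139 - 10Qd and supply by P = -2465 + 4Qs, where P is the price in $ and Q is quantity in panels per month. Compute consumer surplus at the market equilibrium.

Rewriting in direct form: Qd = 713.9 - 0.1P and Qs = 616.25 + 0.25P.
At equilibrium Qd = Qs, so 713.9 - 0.1P = 616.25 + 0.25P; collecting terms, 97.65 = 0.35P and P* = 279.
From the demand curve, Q* = 713.9 - 0.1(279) = 686.
Demand choke price (Qd = 0): P = 713.9/0.1 = 7139. Consumer surplus = ½ × (7139 - 279) × 686 = 2352980.

Consumer surplus = 2352980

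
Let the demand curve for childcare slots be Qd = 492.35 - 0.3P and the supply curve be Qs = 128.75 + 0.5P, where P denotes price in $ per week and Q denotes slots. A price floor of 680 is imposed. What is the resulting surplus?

Evaluating both curves at the floor price 680 gives Qd = 288.35, Qs = 468.75.
Surplus = Qs - Qd = 468.75 - 288.35 = 180.4.

Surplus = 180.4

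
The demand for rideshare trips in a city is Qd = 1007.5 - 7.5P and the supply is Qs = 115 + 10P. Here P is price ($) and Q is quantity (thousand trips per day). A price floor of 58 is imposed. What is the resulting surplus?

With P fixed at 58, quantity demanded is 572.5 and quantity supplied is 695.
Surplus = Qs - Qd = 695 - 572.5 = 122.5.

Surplus = 122.5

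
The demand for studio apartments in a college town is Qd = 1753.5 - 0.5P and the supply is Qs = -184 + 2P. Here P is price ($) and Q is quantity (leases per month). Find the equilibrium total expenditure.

Total expenditure = 1058650

At equilibrium Qd = Qs, so 1753.5 - 0.5P = -184 + 2P; collecting terms, 1937.5 = 2.5P and P* = 775.
Substitute back: Q* = 1753.5 - 0.5(775) = 1366.
Total expenditure = P* × Q* = 775 × 1366 = 1058650.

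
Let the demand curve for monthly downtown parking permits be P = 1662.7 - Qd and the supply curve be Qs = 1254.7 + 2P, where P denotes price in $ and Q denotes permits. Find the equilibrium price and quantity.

In direct form, Qd = 1662.7 - P.
Equating demand and supply, 1662.7 - P = 1254.7 + 2P gives 3P = 408, so P* = 136.
Then Q* = 1662.7 - 136 = 1526.7.

P* = 136, Q* = 1526.7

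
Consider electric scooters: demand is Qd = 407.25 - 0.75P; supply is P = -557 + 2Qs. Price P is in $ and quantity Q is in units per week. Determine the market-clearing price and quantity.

Inverting to quantity form: Qs = 278.5 + 0.5P.
The market clears where 407.25 - 0.75P = 278.5 + 0.5P. Rearranging, 1.25P = 128.75, hence P* = 103.
Plugging P* into demand: Q* = 407.25 - 0.75(103) = 330.

P* = 103, Q* = 330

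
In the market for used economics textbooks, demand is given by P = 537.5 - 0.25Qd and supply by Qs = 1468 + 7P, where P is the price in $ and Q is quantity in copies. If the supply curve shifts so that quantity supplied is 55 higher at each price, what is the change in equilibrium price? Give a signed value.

ΔP = -5

Inverting to quantity form: Qd = 2150 - 4P.
The market clears where 2150 - 4P = 1468 + 7P. Rearranging, 11P = 682, hence P* = 62.
Plugging P* into demand: Q* = 2150 - 4(62) = 1902.
After the shift, supply is Qs = 1523 + 7P.
New equilibrium: 627 = 11P, so P = 57 and Q = 1922.
ΔP = 57 - 62 = -5.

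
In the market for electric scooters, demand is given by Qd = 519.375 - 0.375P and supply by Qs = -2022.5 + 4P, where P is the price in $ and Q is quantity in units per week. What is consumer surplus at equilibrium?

Equating demand and supply, 519.375 - 0.375P = -2022.5 + 4P gives 4.375P = 2541.875, so P* = 581.
Plugging P* into demand: Q* = 519.375 - 0.375(581) = 301.5.
Demand choke price (Qd = 0): P = 519.375/0.375 = 1385. Consumer surplus = ½ × (1385 - 581) × 301.5 = 121203.

Consumer surplus = 121203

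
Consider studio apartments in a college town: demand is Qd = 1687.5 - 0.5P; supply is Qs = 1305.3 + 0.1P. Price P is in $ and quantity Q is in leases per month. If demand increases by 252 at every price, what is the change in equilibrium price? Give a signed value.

ΔP = 420

At equilibrium Qd = Qs, so 1687.5 - 0.5P = 1305.3 + 0.1P; collecting terms, 382.2 = 0.6P and P* = 637.
From the demand curve, Q* = 1687.5 - 0.5(637) = 1369.
After the shift, demand is Qd = 1939.5 - 0.5P.
Re-solving, 0.6P = 634.2 gives P = 1057 and Q = 1411.
ΔP = 1057 - 637 = 420.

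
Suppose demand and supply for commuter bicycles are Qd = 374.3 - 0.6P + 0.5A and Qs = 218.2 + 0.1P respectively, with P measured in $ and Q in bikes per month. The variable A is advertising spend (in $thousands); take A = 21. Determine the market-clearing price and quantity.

P* = 238, Q* = 242

With A = 21, demand is Qd = 384.8 - 0.6P.
Equating demand and supply, 384.8 - 0.6P = 218.2 + 0.1P gives 0.7P = 166.6, so P* = 238.
Then Q* = 384.8 - 0.6(238) = 242.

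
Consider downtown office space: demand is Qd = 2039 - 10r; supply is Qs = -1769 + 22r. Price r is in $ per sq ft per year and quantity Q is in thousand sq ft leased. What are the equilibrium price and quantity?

r* = 119, Q* = 849

Set Qd = Qs: 2039 - 10r = -1769 + 22r, so 3808 = 32r and r* = 119.
From the demand curve, Q* = 2039 - 10(119) = 849.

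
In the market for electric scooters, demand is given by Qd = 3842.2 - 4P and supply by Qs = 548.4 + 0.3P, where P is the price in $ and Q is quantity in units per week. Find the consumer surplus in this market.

Set Qd = Qs: 3842.2 - 4P = 548.4 + 0.3P, so 3293.8 = 4.3P and P* = 766.
Then Q* = 3842.2 - 4(766) = 778.2.
Demand choke price (Qd = 0): P = 3842.2/4 = 960.55. Consumer surplus = ½ × (960.55 - 766) × 778.2 = 75699.405.

Consumer surplus = 75699.405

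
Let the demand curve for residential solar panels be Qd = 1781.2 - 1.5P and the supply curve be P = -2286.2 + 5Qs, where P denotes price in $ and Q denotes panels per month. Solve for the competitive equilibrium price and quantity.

P* = 778.8, Q* = 613

In direct form, Qs = 457.24 + 0.2P.
Set Qd = Qs: 1781.2 - 1.5P = 457.24 + 0.2P, so 1323.96 = 1.7P and P* = 778.8.
Then Q* = 1781.2 - 1.5(778.8) = 613.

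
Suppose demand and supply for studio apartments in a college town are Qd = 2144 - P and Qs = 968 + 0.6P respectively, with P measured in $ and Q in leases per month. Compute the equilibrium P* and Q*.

Equating demand and supply, 2144 - P = 968 + 0.6P gives 1.6P = 1176, so P* = 735.
Plugging P* into demand: Q* = 2144 - 735 = 1409.

P* = 735, Q* = 1409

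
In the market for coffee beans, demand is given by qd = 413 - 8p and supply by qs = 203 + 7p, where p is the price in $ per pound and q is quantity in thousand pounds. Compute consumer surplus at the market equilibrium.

Set qd = qs: 413 - 8p = 203 + 7p, so 210 = 15p and p* = 14.
Plugging p* into demand: q* = 413 - 8(14) = 301.
Demand choke price (qd = 0): p = 413/8 = 51.625. Consumer surplus = ½ × (51.625 - 14) × 301 = 5662.5625.

Consumer surplus = 5662.5625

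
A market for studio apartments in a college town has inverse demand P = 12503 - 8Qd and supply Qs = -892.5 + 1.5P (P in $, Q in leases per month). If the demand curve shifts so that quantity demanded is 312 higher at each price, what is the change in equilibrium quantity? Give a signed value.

ΔQ = 288

Solving each curve for Q: Qd = 1562.875 - 0.125P.
The market clears where 1562.875 - 0.125P = -892.5 + 1.5P. Rearranging, 1.625P = 2455.375, hence P* = 1511.
Plugging P* into demand: Q* = 1562.875 - 0.125(1511) = 1374.
After the shift, demand is Qd = 1874.875 - 0.125P.
New equilibrium: 2767.375 = 1.625P, so P = 1703 and Q = 1662.
ΔQ = 1662 - 1374 = 288.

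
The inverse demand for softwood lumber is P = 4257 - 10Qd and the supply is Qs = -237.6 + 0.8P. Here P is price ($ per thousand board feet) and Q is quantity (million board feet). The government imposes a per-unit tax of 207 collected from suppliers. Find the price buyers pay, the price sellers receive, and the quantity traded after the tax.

Inverting to quantity form: Qd = 425.7 - 0.1P.
With a tax of 207 on suppliers, they supply based on the net price P_s = P_b - 207, so Qs = -403.2 + 0.8P_b.
Market clearing requires 425.7 - 0.1P_b = -403.2 + 0.8P_b; hence 828.9 = 0.9P_b and P_b = 921.
So P_s = 714 and the quantity traded is Q = 425.7 - 0.1(921) = 333.6.

P_b = 921, P_s = 714, Q = 333.6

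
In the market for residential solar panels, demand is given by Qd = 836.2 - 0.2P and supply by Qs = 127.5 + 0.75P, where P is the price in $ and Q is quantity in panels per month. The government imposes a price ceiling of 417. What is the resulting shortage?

Shortage = 312.55

At P = 417: Qd = 752.8 and Qs = 440.25.
Shortage = Qd - Qs = 752.8 - 440.25 = 312.55.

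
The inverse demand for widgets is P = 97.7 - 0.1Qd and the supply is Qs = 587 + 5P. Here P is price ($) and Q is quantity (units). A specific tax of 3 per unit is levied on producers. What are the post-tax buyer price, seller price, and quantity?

P_b = 27, P_s = 24, Q = 707

Rewriting in direct form: Qd = 977 - 10P.
With a tax of 3 on producers, they supply based on the net price P_s = P_b - 3, so Qs = 572 + 5P_b.
Set Qd = Qs: 977 - 10P_b = 572 + 5P_b, so 405 = 15P_b and P_b = 27.
Then P_s = 27 - 3 = 24 and Q = 977 - 10(27) = 707.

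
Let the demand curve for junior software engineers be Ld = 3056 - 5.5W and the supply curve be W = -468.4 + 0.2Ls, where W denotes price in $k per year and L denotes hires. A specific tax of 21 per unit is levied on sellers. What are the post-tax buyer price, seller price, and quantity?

Rewriting in direct form: Ls = 2342 + 5W.
Sellers keep W_s = W_b - 21 per unit, so supply in terms of the buyer price is Ls = 2237 + 5W_b.
Equate demand and the shifted supply: 3056 - 5.5W_b = 2237 + 5W_b, giving 10.5W_b = 819, so W_b = 78.
So W_s = 57 and the quantity traded is L = 3056 - 5.5(78) = 2627.

W_b = 78, W_s = 57, L = 2627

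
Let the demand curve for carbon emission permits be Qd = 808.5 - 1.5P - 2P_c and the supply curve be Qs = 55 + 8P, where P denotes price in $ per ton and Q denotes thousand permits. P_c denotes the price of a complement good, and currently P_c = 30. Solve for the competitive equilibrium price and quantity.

P* = 73, Q* = 639

With P_c = 30, demand is Qd = 748.5 - 1.5P.
Set Qd = Qs: 748.5 - 1.5P = 55 + 8P, so 693.5 = 9.5P and P* = 73.
Plugging P* into demand: Q* = 748.5 - 1.5(73) = 639.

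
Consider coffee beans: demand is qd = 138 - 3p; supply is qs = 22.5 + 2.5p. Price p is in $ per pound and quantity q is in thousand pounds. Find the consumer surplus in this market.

Consumer surplus = 937.5

The market clears where 138 - 3p = 22.5 + 2.5p. Rearranging, 5.5p = 115.5, hence p* = 21.
Plugging p* into demand: q* = 138 - 3(21) = 75.
Demand choke price (qd = 0): p = 138/3 = 46. Consumer surplus = ½ × (46 - 21) × 75 = 937.5.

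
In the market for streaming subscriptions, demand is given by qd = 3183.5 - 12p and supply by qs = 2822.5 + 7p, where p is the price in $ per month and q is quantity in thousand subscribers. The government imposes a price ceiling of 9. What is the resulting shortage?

Evaluating both curves at the ceiling price 9 gives qd = 3075.5, qs = 2885.5.
Shortage = qd - qs = 3075.5 - 2885.5 = 190.

Shortage = 190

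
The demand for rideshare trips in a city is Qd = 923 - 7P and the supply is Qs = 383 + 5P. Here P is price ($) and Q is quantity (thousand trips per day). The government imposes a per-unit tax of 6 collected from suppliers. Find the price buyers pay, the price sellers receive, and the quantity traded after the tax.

P_b = 47.5, P_s = 41.5, Q = 590.5

Suppliers keep P_s = P_b - 6 per unit, so supply in terms of the buyer price is Qs = 353 + 5P_b.
Set Qd = Qs: 923 - 7P_b = 353 + 5P_b, so 570 = 12P_b and P_b = 47.5.
Then P_s = 47.5 - 6 = 41.5 and Q = 923 - 7(47.5) = 590.5.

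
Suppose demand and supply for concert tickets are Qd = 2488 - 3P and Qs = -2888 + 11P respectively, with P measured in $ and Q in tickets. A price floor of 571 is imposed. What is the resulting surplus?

Surplus = 2618

At P = 571: Qd = 775 and Qs = 3393.
Surplus = Qs - Qd = 3393 - 775 = 2618.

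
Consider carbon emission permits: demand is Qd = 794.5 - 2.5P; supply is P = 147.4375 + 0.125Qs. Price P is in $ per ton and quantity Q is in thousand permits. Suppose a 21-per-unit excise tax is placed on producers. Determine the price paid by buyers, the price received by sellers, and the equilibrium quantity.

P_b = 204, P_s = 183, Q = 284.5

Rewriting in direct form: Qs = -1179.5 + 8P.
Producers keep P_s = P_b - 21 per unit, so supply in terms of the buyer price is Qs = -1347.5 + 8P_b.
Market clearing requires 794.5 - 2.5P_b = -1347.5 + 8P_b; hence 2142 = 10.5P_b and P_b = 204.
So P_s = 183 and the quantity traded is Q = 794.5 - 2.5(204) = 284.5.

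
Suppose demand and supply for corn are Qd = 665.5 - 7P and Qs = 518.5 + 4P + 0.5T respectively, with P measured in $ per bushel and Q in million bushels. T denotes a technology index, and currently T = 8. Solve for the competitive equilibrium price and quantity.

P* = 13, Q* = 574.5

With T = 8, supply is Qs = 522.5 + 4P.
The market clears where 665.5 - 7P = 522.5 + 4P. Rearranging, 11P = 143, hence P* = 13.
From the demand curve, Q* = 665.5 - 7(13) = 574.5.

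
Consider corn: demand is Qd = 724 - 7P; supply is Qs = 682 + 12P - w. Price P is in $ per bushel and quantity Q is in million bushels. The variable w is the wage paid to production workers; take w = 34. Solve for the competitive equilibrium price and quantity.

With w = 34, supply is Qs = 648 + 12P.
Equating demand and supply, 724 - 7P = 648 + 12P gives 19P = 76, so P* = 4.
From the demand curve, Q* = 724 - 7(4) = 696.

P* = 4, Q* = 696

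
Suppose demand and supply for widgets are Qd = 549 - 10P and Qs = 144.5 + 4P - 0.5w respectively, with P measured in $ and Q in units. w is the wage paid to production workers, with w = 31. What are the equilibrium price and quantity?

With w = 31, supply is Qs = 129 + 4P.
At equilibrium Qd = Qs, so 549 - 10P = 129 + 4P; collecting terms, 420 = 14P and P* = 30.
Substitute back: Q* = 549 - 10(30) = 249.

P* = 30, Q* = 249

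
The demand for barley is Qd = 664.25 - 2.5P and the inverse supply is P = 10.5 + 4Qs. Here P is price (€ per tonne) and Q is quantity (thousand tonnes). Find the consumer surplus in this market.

Solving each curve for Q: Qs = -2.625 + 0.25P.
Set Qd = Qs: 664.25 - 2.5P = -2.625 + 0.25P, so 666.875 = 2.75P and P* = 242.5.
Substitute back: Q* = 664.25 - 2.5(242.5) = 58.
Demand choke price (Qd = 0): P = 664.25/2.5 = 265.7. Consumer surplus = ½ × (265.7 - 242.5) × 58 = 672.8.

Consumer surplus = 672.8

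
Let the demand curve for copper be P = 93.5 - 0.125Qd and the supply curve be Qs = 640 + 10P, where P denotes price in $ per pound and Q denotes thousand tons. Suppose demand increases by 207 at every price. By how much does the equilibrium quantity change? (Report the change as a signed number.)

Inverting to quantity form: Qd = 748 - 8P.
The market clears where 748 - 8P = 640 + 10P. Rearranging, 18P = 108, hence P* = 6.
Then Q* = 748 - 8(6) = 700.
After the shift, demand is Qd = 955 - 8P.
New equilibrium: 315 = 18P, so P = 17.5 and Q = 815.
ΔQ = 815 - 700 = 115.

ΔQ = 115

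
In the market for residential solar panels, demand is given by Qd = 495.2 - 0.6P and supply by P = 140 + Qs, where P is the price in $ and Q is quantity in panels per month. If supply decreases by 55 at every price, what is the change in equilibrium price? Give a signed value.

ΔP = 34.375

In direct form, Qs = -140 + P.
The market clears where 495.2 - 0.6P = -140 + P. Rearranging, 1.6P = 635.2, hence P* = 397.
Plugging P* into demand: Q* = 495.2 - 0.6(397) = 257.
After the shift, supply is Qs = -195 + P.
The new intersection has 690.2 = 1.6P, i.e. P = 431.375, Q = 236.375.
ΔP = 431.375 - 397 = 34.375.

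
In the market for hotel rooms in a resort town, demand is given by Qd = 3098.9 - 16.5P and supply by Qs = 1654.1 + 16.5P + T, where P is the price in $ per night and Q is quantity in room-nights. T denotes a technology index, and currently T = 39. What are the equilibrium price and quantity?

P* = 42.6, Q* = 2396

With T = 39, supply is Qs = 1693.1 + 16.5P.
Set Qd = Qs: 3098.9 - 16.5P = 1693.1 + 16.5P, so 1405.8 = 33P and P* = 42.6.
Substitute back: Q* = 3098.9 - 16.5(42.6) = 2396.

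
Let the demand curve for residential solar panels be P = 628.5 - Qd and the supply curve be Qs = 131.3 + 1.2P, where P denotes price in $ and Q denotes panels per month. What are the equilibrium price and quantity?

In direct form, Qd = 628.5 - P.
Set Qd = Qs: 628.5 - P = 131.3 + 1.2P, so 497.2 = 2.2P and P* = 226.
Then Q* = 628.5 - 226 = 402.5.

P* = 226, Q* = 402.5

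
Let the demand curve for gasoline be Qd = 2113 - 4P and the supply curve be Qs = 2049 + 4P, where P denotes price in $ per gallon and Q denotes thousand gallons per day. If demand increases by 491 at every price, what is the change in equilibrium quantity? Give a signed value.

Set Qd = Qs: 2113 - 4P = 2049 + 4P, so 64 = 8P and P* = 8.
Then Q* = 2113 - 4(8) = 2081.
After the shift, demand is Qd = 2604 - 4P.
Re-solving, 8P = 555 gives P = 69.375 and Q = 2326.5.
ΔQ = 2326.5 - 2081 = 245.5.

ΔQ = 245.5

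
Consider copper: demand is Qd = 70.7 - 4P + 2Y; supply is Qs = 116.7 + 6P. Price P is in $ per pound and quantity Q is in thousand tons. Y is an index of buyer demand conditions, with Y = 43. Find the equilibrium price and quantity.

With Y = 43, demand is Qd = 156.7 - 4P.
The market clears where 156.7 - 4P = 116.7 + 6P. Rearranging, 10P = 40, hence P* = 4.
Substitute back: Q* = 156.7 - 4(4) = 140.7.

P* = 4, Q* = 140.7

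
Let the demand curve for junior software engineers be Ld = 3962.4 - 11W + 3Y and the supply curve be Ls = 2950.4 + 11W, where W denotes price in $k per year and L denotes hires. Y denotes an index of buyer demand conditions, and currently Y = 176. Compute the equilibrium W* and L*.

With Y = 176, demand is Ld = 4490.4 - 11W.
Equating demand and supply, 4490.4 - 11W = 2950.4 + 11W gives 22W = 1540, so W* = 70.
From the demand curve, L* = 4490.4 - 11(70) = 3720.4.

W* = 70, L* = 3720.4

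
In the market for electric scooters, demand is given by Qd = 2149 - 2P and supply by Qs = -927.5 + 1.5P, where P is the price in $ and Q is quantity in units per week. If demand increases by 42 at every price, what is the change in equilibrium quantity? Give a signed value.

ΔQ = 18

Set Qd = Qs: 2149 - 2P = -927.5 + 1.5P, so 3076.5 = 3.5P and P* = 879.
Substitute back: Q* = 2149 - 2(879) = 391.
After the shift, demand is Qd = 2191 - 2P.
The new intersection has 3118.5 = 3.5P, i.e. P = 891, Q = 409.
ΔQ = 409 - 391 = 18.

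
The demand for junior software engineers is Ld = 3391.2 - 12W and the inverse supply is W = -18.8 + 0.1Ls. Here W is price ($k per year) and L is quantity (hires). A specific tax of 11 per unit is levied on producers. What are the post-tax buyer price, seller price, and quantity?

W_b = 150.6, W_s = 139.6, L = 1584

Inverting to quantity form: Ls = 188 + 10W.
Producers keep W_s = W_b - 11 per unit, so supply in terms of the buyer price is Ls = 78 + 10W_b.
Market clearing requires 3391.2 - 12W_b = 78 + 10W_b; hence 3313.2 = 22W_b and W_b = 150.6.
Then W_s = 150.6 - 11 = 139.6 and L = 3391.2 - 12(150.6) = 1584.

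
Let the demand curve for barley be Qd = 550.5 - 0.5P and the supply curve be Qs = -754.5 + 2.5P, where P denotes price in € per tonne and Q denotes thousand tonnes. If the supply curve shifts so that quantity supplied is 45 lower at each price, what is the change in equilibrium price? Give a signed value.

ΔP = 15

The market clears where 550.5 - 0.5P = -754.5 + 2.5P. Rearranging, 3P = 1305, hence P* = 435.
Substitute back: Q* = 550.5 - 0.5(435) = 333.
After the shift, supply is Qs = -799.5 + 2.5P.
Re-solving, 3P = 1350 gives P = 450 and Q = 325.5.
ΔP = 450 - 435 = 15.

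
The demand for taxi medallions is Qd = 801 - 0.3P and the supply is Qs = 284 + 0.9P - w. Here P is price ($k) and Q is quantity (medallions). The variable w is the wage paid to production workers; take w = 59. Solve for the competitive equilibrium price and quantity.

P* = 480, Q* = 657

With w = 59, supply is Qs = 225 + 0.9P.
The market clears where 801 - 0.3P = 225 + 0.9P. Rearranging, 1.2P = 576, hence P* = 480.
Substitute back: Q* = 801 - 0.3(480) = 657.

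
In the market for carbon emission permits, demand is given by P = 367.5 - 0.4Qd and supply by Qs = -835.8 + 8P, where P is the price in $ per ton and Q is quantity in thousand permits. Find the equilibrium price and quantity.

P* = 167.1, Q* = 501

Inverting to quantity form: Qd = 918.75 - 2.5P.
Equating demand and supply, 918.75 - 2.5P = -835.8 + 8P gives 10.5P = 1754.55, so P* = 167.1.
Then Q* = 918.75 - 2.5(167.1) = 501.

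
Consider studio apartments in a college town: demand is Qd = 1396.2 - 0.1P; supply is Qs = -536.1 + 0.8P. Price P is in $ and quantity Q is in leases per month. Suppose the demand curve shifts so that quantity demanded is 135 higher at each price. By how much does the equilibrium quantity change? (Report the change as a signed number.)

ΔQ = 120

Equating demand and supply, 1396.2 - 0.1P = -536.1 + 0.8P gives 0.9P = 1932.3, so P* = 2147.
Then Q* = 1396.2 - 0.1(2147) = 1181.5.
After the shift, demand is Qd = 1531.2 - 0.1P.
Re-solving, 0.9P = 2067.3 gives P = 2297 and Q = 1301.5.
ΔQ = 1301.5 - 1181.5 = 120.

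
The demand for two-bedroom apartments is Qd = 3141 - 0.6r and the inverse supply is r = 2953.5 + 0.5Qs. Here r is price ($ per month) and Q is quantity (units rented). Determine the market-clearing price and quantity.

Inverting to quantity form: Qs = -5907 + 2r.
The market clears where 3141 - 0.6r = -5907 + 2r. Rearranging, 2.6r = 9048, hence r* = 3480.
Then Q* = 3141 - 0.6(3480) = 1053.

r* = 3480, Q* = 1053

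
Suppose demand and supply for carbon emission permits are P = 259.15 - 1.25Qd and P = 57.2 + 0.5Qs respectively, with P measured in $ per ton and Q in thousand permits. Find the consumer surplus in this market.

Consumer surplus = 8323.225

In direct form, Qd = 207.32 - 0.8P and Qs = -114.4 + 2P.
Set Qd = Qs: 207.32 - 0.8P = -114.4 + 2P, so 321.72 = 2.8P and P* = 114.9.
Plugging P* into demand: Q* = 207.32 - 0.8(114.9) = 115.4.
Demand choke price (Qd = 0): P = 207.32/0.8 = 259.15. Consumer surplus = ½ × (259.15 - 114.9) × 115.4 = 8323.225.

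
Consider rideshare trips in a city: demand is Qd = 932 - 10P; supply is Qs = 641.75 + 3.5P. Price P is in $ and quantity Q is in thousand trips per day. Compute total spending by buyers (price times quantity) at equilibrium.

Total spending by buyers = 15415.5

At equilibrium Qd = Qs, so 932 - 10P = 641.75 + 3.5P; collecting terms, 290.25 = 13.5P and P* = 21.5.
Plugging P* into demand: Q* = 932 - 10(21.5) = 717.
Total spending by buyers = P* × Q* = 21.5 × 717 = 15415.5.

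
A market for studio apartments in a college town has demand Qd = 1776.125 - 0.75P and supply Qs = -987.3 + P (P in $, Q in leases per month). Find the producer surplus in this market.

The market clears where 1776.125 - 0.75P = -987.3 + P. Rearranging, 1.75P = 2763.425, hence P* = 1579.1.
Substitute back: Q* = 1776.125 - 0.75(1579.1) = 591.8.
Supply choke price (Qs = 0): P = 987.3. Producer surplus = ½ × (1579.1 - 987.3) × 591.8 = 175113.62.

Producer surplus = 175113.62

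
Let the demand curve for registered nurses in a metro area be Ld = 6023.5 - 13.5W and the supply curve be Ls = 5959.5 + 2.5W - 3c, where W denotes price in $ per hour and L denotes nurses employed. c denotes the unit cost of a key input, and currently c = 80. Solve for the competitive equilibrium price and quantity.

With c = 80, supply is Ls = 5719.5 + 2.5W.
At equilibrium Ld = Ls, so 6023.5 - 13.5W = 5719.5 + 2.5W; collecting terms, 304 = 16W and W* = 19.
Plugging W* into demand: L* = 6023.5 - 13.5(19) = 5767.

W* = 19, L* = 5767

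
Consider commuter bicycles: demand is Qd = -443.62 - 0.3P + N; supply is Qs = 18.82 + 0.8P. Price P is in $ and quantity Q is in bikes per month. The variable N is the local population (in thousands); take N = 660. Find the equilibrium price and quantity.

With N = 660, demand is Qd = 216.38 - 0.3P.
At equilibrium Qd = Qs, so 216.38 - 0.3P = 18.82 + 0.8P; collecting terms, 197.56 = 1.1P and P* = 179.6.
Then Q* = 216.38 - 0.3(179.6) = 162.5.

P* = 179.6, Q* = 162.5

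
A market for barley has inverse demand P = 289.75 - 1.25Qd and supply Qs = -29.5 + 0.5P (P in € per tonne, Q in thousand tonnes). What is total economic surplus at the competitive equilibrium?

Total surplus = 8191.625

Inverting to quantity form: Qd = 231.8 - 0.8P.
The market clears where 231.8 - 0.8P = -29.5 + 0.5P. Rearranging, 1.3P = 261.3, hence P* = 201.
Substitute back: Q* = 231.8 - 0.8(201) = 71.
Demand choke price = 289.75; supply choke price = 59. CS = ½(289.75 - 201)(71) = 3150.625; PS = ½(201 - 59)(71) = 5041. Total surplus = 8191.625.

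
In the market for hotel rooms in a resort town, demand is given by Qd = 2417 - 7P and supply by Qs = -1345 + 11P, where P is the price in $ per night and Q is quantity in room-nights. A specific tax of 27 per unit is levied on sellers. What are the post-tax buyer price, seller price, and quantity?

Sellers keep P_s = P_b - 27 per unit, so supply in terms of the buyer price is Qs = -1642 + 11P_b.
Equate demand and the shifted supply: 2417 - 7P_b = -1642 + 11P_b, giving 18P_b = 4059, so P_b = 225.5.
So P_s = 198.5 and the quantity traded is Q = 2417 - 7(225.5) = 838.5.

P_b = 225.5, P_s = 198.5, Q = 838.5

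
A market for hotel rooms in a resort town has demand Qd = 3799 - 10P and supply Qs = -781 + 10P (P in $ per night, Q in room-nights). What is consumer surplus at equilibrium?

Consumer surplus = 113854.05

The market clears where 3799 - 10P = -781 + 10P. Rearranging, 20P = 4580, hence P* = 229.
Then Q* = 3799 - 10(229) = 1509.
Demand choke price (Qd = 0): P = 3799/10 = 379.9. Consumer surplus = ½ × (379.9 - 229) × 1509 = 113854.05.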